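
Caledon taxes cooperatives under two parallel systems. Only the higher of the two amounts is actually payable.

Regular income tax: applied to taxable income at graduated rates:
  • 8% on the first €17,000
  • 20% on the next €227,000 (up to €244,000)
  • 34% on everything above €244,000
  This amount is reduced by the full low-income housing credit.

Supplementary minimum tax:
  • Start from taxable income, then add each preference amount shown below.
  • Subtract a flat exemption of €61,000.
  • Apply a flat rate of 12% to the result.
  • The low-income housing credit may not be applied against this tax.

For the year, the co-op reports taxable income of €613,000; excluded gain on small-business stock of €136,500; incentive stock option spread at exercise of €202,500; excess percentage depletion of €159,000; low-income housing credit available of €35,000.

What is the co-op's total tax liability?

Regular income tax:
  €17,000 × 8% = €1,360
  €227,000 × 20% = €45,400
  €369,000 × 34% = €125,460
  → €172,220
  Less low-income housing credit €35,000 → €137,220

Supplementary minimum tax:
  Adjusted income: €613,000 + €136,500 + €202,500 + €159,000 = €1,111,000
  Less exemption €61,000 → base €1,050,000
  €1,050,000 × 12% = €126,000

€137,220 > €126,000, so the regular income tax governs.

€137,220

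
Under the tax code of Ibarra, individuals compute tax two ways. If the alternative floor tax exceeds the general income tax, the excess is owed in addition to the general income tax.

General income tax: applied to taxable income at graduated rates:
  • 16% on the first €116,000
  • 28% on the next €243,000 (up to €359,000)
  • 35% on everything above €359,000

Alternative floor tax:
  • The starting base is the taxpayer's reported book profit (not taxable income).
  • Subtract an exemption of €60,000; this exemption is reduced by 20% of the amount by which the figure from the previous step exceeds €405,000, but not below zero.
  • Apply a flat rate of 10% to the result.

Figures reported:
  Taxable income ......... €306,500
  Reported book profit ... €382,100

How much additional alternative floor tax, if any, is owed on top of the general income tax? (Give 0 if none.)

Alternative floor tax:
  Base (reported book profit): €382,100
  Exemption: €382,100 ≤ €405,000, so full €60,000 applies
  Base: €382,100 − €60,000 = €322,100
  €322,100 × 10% = €32,210

General income tax:
  €116,000 × 16% = €18,560
  €190,500 × 28% = €53,340
  → €71,900

€32,210 ≤ €71,900, so no add-on is due.

€0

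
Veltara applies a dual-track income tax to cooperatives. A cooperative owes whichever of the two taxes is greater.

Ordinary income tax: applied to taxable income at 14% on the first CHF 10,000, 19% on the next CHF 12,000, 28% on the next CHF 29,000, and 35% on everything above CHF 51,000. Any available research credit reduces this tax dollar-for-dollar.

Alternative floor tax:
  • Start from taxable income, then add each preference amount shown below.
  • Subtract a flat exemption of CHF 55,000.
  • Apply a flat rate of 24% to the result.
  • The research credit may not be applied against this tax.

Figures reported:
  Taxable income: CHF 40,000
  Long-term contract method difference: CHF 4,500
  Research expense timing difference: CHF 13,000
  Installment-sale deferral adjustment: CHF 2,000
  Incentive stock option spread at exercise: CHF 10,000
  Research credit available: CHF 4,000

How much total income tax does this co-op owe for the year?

CHF 4,720

Alternative floor tax:
  Adjusted income: CHF 40,000 + CHF 4,500 + CHF 13,000 + CHF 2,000 + CHF 10,000 = CHF 69,500
  Less exemption CHF 55,000 → base CHF 14,500
  CHF 14,500 × 24% = CHF 3,480

Ordinary income tax:
  CHF 10,000 × 14% = CHF 1,400
  CHF 12,000 × 19% = CHF 2,280
  CHF 18,000 × 28% = CHF 5,040
  → CHF 8,720
  Less research credit CHF 4,000 → CHF 4,720

CHF 4,720 > CHF 3,480, so the ordinary income tax governs.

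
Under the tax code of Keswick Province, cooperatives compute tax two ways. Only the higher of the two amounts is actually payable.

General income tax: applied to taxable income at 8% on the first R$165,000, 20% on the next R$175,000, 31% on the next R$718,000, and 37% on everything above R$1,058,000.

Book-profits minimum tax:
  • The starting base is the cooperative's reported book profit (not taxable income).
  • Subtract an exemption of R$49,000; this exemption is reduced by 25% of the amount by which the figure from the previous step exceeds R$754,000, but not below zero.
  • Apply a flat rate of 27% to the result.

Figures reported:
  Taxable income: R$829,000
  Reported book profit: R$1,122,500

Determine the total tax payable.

Book-profits minimum tax:
  Base (reported book profit): R$1,122,500
  Exemption: 25% × (R$1,122,500 − R$754,000) = R$92,125 ≥ R$49,000, so the exemption is fully phased out
  Base: R$1,122,500 − R$0 = R$1,122,500
  R$1,122,500 × 27% = R$303,075

General income tax:
  R$165,000 × 8% = R$13,200
  R$175,000 × 20% = R$35,000
  R$489,000 × 31% = R$151,590
  → R$199,790

R$303,075 > R$199,790, so the book-profits minimum tax is the binding amount.

R$303,075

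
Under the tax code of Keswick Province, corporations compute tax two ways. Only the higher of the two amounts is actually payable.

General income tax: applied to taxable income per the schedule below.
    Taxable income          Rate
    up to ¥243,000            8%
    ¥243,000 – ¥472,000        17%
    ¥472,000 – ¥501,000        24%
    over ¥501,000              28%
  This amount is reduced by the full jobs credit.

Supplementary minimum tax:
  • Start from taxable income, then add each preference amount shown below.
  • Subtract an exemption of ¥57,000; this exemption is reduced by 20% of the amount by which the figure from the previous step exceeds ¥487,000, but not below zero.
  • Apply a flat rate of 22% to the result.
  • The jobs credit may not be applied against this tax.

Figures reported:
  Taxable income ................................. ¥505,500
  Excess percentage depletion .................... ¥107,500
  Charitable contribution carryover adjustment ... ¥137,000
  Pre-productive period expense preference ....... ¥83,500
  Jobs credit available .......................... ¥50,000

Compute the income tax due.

¥183,370

General income tax:
  ¥243,000 × 8% = ¥19,440
  ¥229,000 × 17% = ¥38,930
  ¥29,000 × 24% = ¥6,960
  ¥4,500 × 28% = ¥1,260
  → ¥66,590
  Less jobs credit ¥50,000 → ¥16,590

Supplementary minimum tax:
  Adjusted income: ¥505,500 + ¥107,500 + ¥137,000 + ¥83,500 = ¥833,500
  Exemption: 20% × (¥833,500 − ¥487,000) = ¥69,300 ≥ ¥57,000, so the exemption is fully phased out
  Base: ¥833,500 − ¥0 = ¥833,500
  ¥833,500 × 22% = ¥183,370

¥183,370 > ¥16,590, so the supplementary minimum tax is the binding amount.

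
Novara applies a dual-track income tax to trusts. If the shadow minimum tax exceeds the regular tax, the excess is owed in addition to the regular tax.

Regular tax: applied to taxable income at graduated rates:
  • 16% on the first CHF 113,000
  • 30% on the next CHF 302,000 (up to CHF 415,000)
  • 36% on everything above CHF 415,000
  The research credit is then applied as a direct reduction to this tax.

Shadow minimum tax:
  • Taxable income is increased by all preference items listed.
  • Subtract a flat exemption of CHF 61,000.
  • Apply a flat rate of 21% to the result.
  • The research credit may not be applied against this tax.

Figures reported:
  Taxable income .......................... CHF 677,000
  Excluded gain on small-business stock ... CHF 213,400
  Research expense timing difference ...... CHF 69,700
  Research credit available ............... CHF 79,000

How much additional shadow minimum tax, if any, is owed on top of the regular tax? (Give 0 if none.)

CHF 64,811

Shadow minimum tax:
  Adjusted income: CHF 677,000 + CHF 213,400 + CHF 69,700 = CHF 960,100
  Less exemption CHF 61,000 → base CHF 899,100
  CHF 899,100 × 21% = CHF 188,811

Regular tax:
  CHF 113,000 × 16% = CHF 18,080
  CHF 302,000 × 30% = CHF 90,600
  CHF 262,000 × 36% = CHF 94,320
  → CHF 203,000
  Less research credit CHF 79,000 → CHF 124,000

Excess of shadow minimum tax over regular tax: CHF 188,811 − CHF 124,000 = CHF 64,811.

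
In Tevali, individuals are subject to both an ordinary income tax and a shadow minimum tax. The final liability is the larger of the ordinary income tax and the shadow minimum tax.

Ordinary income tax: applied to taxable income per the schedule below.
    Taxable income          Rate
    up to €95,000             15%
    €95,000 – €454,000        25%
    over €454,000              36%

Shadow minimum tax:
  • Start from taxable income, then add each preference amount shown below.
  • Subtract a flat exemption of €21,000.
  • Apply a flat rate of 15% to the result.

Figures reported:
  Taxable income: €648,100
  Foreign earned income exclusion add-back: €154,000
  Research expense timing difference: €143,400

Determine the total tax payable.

Ordinary income tax:
  €95,000 × 15% = €14,250
  €359,000 × 25% = €89,750
  €194,100 × 36% = €69,876
  → €173,876

Shadow minimum tax:
  Adjusted income: €648,100 + €154,000 + €143,400 = €945,500
  Less exemption €21,000 → base €924,500
  €924,500 × 15% = €138,675

€173,876 > €138,675, so the ordinary income tax governs.

€173,876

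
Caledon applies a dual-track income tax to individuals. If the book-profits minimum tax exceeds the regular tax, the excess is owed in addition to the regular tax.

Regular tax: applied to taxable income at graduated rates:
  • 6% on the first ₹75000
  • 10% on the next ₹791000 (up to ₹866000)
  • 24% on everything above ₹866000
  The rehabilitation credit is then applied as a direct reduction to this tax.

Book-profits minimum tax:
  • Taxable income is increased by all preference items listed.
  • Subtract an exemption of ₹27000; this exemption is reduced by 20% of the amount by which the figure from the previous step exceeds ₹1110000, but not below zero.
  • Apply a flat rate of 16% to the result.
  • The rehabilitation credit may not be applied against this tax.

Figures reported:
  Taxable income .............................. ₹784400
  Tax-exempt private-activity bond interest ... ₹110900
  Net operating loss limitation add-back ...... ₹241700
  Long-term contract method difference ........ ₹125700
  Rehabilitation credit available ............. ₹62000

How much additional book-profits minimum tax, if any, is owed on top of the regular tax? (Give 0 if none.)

₹188592

Book-profits minimum tax:
  Adjusted income: ₹784400 + ₹110900 + ₹241700 + ₹125700 = ₹1262700
  Exemption: 20% × (₹1262700 − ₹1110000) = ₹30540 ≥ ₹27000, so the exemption is fully phased out
  Base: ₹1262700 − ₹0 = ₹1262700
  ₹1262700 × 16% = ₹202032

Regular tax:
  ₹75000 × 6% = ₹4500
  ₹709400 × 10% = ₹70940
  → ₹75440
  Less rehabilitation credit ₹62000 → ₹13440

Excess of book-profits minimum tax over regular tax: ₹202032 − ₹13440 = ₹188592.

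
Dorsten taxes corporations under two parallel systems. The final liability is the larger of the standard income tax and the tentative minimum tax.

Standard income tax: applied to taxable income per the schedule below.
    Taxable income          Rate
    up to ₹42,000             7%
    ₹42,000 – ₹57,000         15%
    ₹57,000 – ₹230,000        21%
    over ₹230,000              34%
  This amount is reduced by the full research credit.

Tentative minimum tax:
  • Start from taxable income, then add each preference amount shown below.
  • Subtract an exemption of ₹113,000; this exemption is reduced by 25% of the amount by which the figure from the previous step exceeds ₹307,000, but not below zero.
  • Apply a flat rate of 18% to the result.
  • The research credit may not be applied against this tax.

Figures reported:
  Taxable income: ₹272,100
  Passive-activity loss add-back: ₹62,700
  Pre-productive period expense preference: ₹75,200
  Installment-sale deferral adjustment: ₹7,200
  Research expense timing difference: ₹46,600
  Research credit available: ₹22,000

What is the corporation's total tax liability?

Tentative minimum tax:
  Adjusted income: ₹272,100 + ₹62,700 + ₹75,200 + ₹7,200 + ₹46,600 = ₹463,800
  Exemption: ₹113,000 − 25% × (₹463,800 − ₹307,000) = ₹113,000 − ₹39,200 = ₹73,800
  Base: ₹463,800 − ₹73,800 = ₹390,000
  ₹390,000 × 18% = ₹70,200

Standard income tax:
  ₹42,000 × 7% = ₹2,940
  ₹15,000 × 15% = ₹2,250
  ₹173,000 × 21% = ₹36,330
  ₹42,100 × 34% = ₹14,314
  → ₹55,834
  Less research credit ₹22,000 → ₹33,834

₹70,200 > ₹33,834, so the tentative minimum tax is the binding amount.

₹70,200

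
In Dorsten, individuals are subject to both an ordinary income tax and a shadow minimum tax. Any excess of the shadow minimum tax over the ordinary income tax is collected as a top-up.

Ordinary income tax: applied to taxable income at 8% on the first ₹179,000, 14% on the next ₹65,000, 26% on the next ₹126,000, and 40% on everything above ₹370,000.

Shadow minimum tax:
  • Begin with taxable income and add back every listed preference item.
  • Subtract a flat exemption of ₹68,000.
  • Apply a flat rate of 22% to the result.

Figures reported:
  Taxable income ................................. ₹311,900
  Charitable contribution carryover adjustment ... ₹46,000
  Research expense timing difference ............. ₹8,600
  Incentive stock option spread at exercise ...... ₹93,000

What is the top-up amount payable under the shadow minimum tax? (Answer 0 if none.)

₹45,056

Shadow minimum tax:
  Adjusted income: ₹311,900 + ₹46,000 + ₹8,600 + ₹93,000 = ₹459,500
  Less exemption ₹68,000 → base ₹391,500
  ₹391,500 × 22% = ₹86,130

Ordinary income tax:
  ₹179,000 × 8% = ₹14,320
  ₹65,000 × 14% = ₹9,100
  ₹67,900 × 26% = ₹17,654
  → ₹41,074

Excess of shadow minimum tax over ordinary income tax: ₹86,130 − ₹41,074 = ₹45,056.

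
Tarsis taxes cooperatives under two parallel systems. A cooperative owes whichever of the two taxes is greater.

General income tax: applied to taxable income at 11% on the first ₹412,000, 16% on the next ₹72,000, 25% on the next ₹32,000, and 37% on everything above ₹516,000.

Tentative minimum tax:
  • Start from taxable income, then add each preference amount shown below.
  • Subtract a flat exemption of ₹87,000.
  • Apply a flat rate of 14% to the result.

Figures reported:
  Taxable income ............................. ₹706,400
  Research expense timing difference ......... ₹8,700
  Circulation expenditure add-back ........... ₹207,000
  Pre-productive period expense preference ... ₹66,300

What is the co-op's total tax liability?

Tentative minimum tax:
  Adjusted income: ₹706,400 + ₹8,700 + ₹207,000 + ₹66,300 = ₹988,400
  Less exemption ₹87,000 → base ₹901,400
  ₹901,400 × 14% = ₹126,196

General income tax:
  ₹412,000 × 11% = ₹45,320
  ₹72,000 × 16% = ₹11,520
  ₹32,000 × 25% = ₹8,000
  ₹190,400 × 37% = ₹70,448
  → ₹135,288

₹135,288 > ₹126,196, so the general income tax governs.

₹135,288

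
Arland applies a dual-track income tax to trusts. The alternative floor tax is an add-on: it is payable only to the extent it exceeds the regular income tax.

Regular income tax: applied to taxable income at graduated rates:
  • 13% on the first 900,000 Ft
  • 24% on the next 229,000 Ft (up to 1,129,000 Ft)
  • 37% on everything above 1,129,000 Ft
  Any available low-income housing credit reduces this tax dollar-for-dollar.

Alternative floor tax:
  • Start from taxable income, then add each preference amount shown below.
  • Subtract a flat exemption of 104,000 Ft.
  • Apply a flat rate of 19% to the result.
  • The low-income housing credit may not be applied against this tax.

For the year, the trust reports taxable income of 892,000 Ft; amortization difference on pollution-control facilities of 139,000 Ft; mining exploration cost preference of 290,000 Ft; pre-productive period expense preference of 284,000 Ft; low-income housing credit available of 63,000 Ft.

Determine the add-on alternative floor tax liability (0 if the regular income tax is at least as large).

Alternative floor tax:
  Adjusted income: 892,000 Ft + 139,000 Ft + 290,000 Ft + 284,000 Ft = 1,605,000 Ft
  Less exemption 104,000 Ft → base 1,501,000 Ft
  1,501,000 Ft × 19% = 285,190 Ft

Regular income tax:
  892,000 Ft × 13% = 115,960 Ft
  Less low-income housing credit 63,000 Ft → 52,960 Ft

Excess of alternative floor tax over regular income tax: 285,190 Ft − 52,960 Ft = 232,230 Ft.

232,230 Ft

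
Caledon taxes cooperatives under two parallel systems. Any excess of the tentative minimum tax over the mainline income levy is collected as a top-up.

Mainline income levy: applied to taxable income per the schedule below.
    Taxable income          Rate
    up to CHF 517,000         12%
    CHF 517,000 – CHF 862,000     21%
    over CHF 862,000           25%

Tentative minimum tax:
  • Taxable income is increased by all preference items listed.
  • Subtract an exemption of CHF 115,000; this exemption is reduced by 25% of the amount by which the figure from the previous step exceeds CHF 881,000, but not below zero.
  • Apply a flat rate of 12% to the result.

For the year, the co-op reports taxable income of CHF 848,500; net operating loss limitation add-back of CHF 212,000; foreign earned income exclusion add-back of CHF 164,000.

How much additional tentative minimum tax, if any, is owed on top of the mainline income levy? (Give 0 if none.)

Mainline income levy:
  CHF 517,000 × 12% = CHF 62,040
  CHF 331,500 × 21% = CHF 69,615
  → CHF 131,655

Tentative minimum tax:
  Adjusted income: CHF 848,500 + CHF 212,000 + CHF 164,000 = CHF 1,224,500
  Exemption: CHF 115,000 − 25% × (CHF 1,224,500 − CHF 881,000) = CHF 115,000 − CHF 85,875 = CHF 29,125
  Base: CHF 1,224,500 − CHF 29,125 = CHF 1,195,375
  CHF 1,195,375 × 12% = CHF 143,445

Excess of tentative minimum tax over mainline income levy: CHF 143,445 − CHF 131,655 = CHF 11,790.

CHF 11,790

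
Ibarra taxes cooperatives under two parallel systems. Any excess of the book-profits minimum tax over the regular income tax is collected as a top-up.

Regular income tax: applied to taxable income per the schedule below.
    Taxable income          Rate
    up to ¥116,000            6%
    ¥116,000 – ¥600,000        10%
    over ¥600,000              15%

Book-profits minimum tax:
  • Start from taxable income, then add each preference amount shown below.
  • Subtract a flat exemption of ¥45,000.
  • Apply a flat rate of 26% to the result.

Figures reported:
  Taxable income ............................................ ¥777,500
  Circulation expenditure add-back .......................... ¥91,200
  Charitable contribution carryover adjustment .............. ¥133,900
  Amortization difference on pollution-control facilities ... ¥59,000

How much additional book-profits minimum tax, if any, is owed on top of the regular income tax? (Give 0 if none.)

Regular income tax:
  ¥116,000 × 6% = ¥6,960
  ¥484,000 × 10% = ¥48,400
  ¥177,500 × 15% = ¥26,625
  → ¥81,985

Book-profits minimum tax:
  Adjusted income: ¥777,500 + ¥91,200 + ¥133,900 + ¥59,000 = ¥1,061,600
  Less exemption ¥45,000 → base ¥1,016,600
  ¥1,016,600 × 26% = ¥264,316

Excess of book-profits minimum tax over regular income tax: ¥264,316 − ¥81,985 = ¥182,331.

¥182,331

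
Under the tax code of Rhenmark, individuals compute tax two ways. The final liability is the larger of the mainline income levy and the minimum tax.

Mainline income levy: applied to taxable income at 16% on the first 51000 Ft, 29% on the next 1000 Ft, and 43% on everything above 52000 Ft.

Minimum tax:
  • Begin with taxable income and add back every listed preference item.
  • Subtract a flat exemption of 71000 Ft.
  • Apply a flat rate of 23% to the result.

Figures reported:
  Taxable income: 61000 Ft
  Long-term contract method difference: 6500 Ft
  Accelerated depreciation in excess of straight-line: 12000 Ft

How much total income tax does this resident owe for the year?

Minimum tax:
  Adjusted income: 61000 Ft + 6500 Ft + 12000 Ft = 79500 Ft
  Less exemption 71000 Ft → base 8500 Ft
  8500 Ft × 23% = 1955 Ft

Mainline income levy:
  51000 Ft × 16% = 8160 Ft
  1000 Ft × 29% = 290 Ft
  9000 Ft × 43% = 3870 Ft
  → 12320 Ft

12320 Ft > 1955 Ft, so the mainline income levy governs.

12320 Ft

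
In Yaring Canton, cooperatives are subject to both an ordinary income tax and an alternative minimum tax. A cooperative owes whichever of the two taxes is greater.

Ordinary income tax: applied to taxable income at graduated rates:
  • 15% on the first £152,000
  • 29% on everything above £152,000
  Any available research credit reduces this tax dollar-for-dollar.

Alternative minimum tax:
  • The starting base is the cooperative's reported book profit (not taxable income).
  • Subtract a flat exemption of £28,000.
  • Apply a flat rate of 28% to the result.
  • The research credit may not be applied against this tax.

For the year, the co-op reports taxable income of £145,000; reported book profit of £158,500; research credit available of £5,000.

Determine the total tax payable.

Ordinary income tax:
  £145,000 × 15% = £21,750
  Less research credit £5,000 → £16,750

Alternative minimum tax:
  Base (reported book profit): £158,500
  Less exemption £28,000 → base £130,500
  £130,500 × 28% = £36,540

£36,540 > £16,750, so the alternative minimum tax is the binding amount.

£36,540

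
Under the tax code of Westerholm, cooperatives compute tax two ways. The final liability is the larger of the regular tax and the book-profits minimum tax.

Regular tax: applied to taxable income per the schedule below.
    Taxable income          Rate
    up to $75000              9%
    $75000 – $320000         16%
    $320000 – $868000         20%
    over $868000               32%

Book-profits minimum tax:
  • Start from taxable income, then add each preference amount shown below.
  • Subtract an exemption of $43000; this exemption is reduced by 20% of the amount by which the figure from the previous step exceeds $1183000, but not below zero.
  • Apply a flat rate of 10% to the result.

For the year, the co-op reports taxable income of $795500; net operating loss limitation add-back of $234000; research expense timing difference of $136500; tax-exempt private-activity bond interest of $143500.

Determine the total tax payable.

$141050

Regular tax:
  $75000 × 9% = $6750
  $245000 × 16% = $39200
  $475500 × 20% = $95100
  → $141050

Book-profits minimum tax:
  Adjusted income: $795500 + $234000 + $136500 + $143500 = $1309500
  Exemption: $43000 − 20% × ($1309500 − $1183000) = $43000 − $25300 = $17700
  Base: $1309500 − $17700 = $1291800
  $1291800 × 10% = $129180

$141050 > $129180, so the regular tax governs.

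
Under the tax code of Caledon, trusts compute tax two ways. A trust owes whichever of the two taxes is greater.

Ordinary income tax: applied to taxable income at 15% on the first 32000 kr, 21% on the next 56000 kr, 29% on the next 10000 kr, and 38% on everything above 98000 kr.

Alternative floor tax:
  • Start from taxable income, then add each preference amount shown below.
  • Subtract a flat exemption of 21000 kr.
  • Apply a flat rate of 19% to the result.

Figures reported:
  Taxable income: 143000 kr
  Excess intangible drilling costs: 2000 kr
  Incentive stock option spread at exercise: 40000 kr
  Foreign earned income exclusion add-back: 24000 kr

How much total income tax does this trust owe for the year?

36560 kr

Alternative floor tax:
  Adjusted income: 143000 kr + 2000 kr + 40000 kr + 24000 kr = 209000 kr
  Less exemption 21000 kr → base 188000 kr
  188000 kr × 19% = 35720 kr

Ordinary income tax:
  32000 kr × 15% = 4800 kr
  56000 kr × 21% = 11760 kr
  10000 kr × 29% = 2900 kr
  45000 kr × 38% = 17100 kr
  → 36560 kr

36560 kr > 35720 kr, so the ordinary income tax governs.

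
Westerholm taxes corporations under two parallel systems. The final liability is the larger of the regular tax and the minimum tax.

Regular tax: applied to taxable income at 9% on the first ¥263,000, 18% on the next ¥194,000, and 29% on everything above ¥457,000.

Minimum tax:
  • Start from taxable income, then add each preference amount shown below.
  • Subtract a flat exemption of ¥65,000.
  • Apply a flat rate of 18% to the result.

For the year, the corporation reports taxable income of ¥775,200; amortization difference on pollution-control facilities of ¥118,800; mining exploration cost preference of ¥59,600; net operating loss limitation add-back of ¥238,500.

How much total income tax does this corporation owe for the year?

¥202,878

Minimum tax:
  Adjusted income: ¥775,200 + ¥118,800 + ¥59,600 + ¥238,500 = ¥1,192,100
  Less exemption ¥65,000 → base ¥1,127,100
  ¥1,127,100 × 18% = ¥202,878

Regular tax:
  ¥263,000 × 9% = ¥23,670
  ¥194,000 × 18% = ¥34,920
  ¥318,200 × 29% = ¥92,278
  → ¥150,868

¥202,878 > ¥150,868, so the minimum tax is the binding amount.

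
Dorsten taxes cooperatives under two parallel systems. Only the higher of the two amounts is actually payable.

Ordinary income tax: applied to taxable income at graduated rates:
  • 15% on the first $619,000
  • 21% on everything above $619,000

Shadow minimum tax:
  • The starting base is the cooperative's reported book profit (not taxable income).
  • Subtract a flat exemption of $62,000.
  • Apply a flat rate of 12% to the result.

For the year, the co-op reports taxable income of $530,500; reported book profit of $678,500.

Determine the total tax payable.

Ordinary income tax:
  $530,500 × 15% = $79,575

Shadow minimum tax:
  Base (reported book profit): $678,500
  Less exemption $62,000 → base $616,500
  $616,500 × 12% = $73,980

$79,575 > $73,980, so the ordinary income tax governs.

$79,575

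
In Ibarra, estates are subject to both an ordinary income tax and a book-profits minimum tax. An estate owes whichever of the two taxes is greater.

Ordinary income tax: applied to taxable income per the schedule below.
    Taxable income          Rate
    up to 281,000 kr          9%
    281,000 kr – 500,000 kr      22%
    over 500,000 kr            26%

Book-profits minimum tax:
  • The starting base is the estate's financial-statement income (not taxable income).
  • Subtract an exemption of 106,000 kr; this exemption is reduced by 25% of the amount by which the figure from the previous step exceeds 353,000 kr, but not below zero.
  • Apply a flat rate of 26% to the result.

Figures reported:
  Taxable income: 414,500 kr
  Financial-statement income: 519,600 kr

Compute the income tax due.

Ordinary income tax:
  281,000 kr × 9% = 25,290 kr
  133,500 kr × 22% = 29,370 kr
  → 54,660 kr

Book-profits minimum tax:
  Base (financial-statement income): 519,600 kr
  Exemption: 106,000 kr − 25% × (519,600 kr − 353,000 kr) = 106,000 kr − 41,650 kr = 64,350 kr
  Base: 519,600 kr − 64,350 kr = 455,250 kr
  455,250 kr × 26% = 118,365 kr

118,365 kr > 54,660 kr, so the book-profits minimum tax is the binding amount.

118,365 kr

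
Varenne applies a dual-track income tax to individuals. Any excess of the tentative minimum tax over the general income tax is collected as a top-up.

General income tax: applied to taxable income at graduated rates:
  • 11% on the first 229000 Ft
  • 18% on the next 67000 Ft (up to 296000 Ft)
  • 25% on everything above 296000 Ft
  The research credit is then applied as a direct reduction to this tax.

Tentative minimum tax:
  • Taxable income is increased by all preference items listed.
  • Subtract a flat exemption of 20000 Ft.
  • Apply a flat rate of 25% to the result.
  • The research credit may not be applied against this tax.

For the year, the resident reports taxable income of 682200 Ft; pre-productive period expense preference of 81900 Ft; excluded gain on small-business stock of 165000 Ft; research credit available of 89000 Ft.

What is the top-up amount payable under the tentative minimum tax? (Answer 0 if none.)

General income tax:
  229000 Ft × 11% = 25190 Ft
  67000 Ft × 18% = 12060 Ft
  386200 Ft × 25% = 96550 Ft
  → 133800 Ft
  Less research credit 89000 Ft → 44800 Ft

Tentative minimum tax:
  Adjusted income: 682200 Ft + 81900 Ft + 165000 Ft = 929100 Ft
  Less exemption 20000 Ft → base 909100 Ft
  909100 Ft × 25% = 227275 Ft

Excess of tentative minimum tax over general income tax: 227275 Ft − 44800 Ft = 182475 Ft.

182475 Ft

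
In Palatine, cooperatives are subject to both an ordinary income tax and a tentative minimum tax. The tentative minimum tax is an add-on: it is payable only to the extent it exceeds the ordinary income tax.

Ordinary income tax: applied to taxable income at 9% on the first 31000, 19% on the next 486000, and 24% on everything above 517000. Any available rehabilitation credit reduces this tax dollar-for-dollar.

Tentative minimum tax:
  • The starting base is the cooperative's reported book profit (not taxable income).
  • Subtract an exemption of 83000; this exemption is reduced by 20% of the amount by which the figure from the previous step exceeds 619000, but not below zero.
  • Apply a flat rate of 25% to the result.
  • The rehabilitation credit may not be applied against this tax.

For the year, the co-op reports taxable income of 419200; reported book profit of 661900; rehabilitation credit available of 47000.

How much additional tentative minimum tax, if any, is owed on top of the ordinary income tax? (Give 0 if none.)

117322

Tentative minimum tax:
  Base (reported book profit): 661900
  Exemption: 83000 − 20% × (661900 − 619000) = 83000 − 8580 = 74420
  Base: 661900 − 74420 = 587480
  587480 × 25% = 146870

Ordinary income tax:
  31000 × 9% = 2790
  388200 × 19% = 73758
  → 76548
  Less rehabilitation credit 47000 → 29548

Excess of tentative minimum tax over ordinary income tax: 146870 − 29548 = 117322.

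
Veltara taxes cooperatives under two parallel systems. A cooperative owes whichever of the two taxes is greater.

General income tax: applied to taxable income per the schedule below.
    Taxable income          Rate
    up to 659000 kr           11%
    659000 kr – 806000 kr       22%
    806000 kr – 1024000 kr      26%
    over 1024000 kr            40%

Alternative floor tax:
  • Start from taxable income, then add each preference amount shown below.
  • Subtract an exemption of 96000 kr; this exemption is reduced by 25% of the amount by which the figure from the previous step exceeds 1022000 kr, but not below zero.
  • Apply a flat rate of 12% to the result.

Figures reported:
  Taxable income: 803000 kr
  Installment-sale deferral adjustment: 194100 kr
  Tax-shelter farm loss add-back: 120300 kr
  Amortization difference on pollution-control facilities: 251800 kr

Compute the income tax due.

Alternative floor tax:
  Adjusted income: 803000 kr + 194100 kr + 120300 kr + 251800 kr = 1369200 kr
  Exemption: 96000 kr − 25% × (1369200 kr − 1022000 kr) = 96000 kr − 86800 kr = 9200 kr
  Base: 1369200 kr − 9200 kr = 1360000 kr
  1360000 kr × 12% = 163200 kr

General income tax:
  659000 kr × 11% = 72490 kr
  144000 kr × 22% = 31680 kr
  → 104170 kr

163200 kr > 104170 kr, so the alternative floor tax is the binding amount.

163200 kr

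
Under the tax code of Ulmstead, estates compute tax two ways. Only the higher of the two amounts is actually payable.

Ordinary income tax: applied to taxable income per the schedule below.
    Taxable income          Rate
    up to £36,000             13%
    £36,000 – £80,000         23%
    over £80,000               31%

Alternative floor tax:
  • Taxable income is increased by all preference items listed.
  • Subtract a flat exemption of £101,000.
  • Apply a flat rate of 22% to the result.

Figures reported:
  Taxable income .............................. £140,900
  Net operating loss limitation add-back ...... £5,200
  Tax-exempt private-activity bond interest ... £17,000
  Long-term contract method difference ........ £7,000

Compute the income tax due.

£33,679

Alternative floor tax:
  Adjusted income: £140,900 + £5,200 + £17,000 + £7,000 = £170,100
  Less exemption £101,000 → base £69,100
  £69,100 × 22% = £15,202

Ordinary income tax:
  £36,000 × 13% = £4,680
  £44,000 × 23% = £10,120
  £60,900 × 31% = £18,879
  → £33,679

£33,679 > £15,202, so the ordinary income tax governs.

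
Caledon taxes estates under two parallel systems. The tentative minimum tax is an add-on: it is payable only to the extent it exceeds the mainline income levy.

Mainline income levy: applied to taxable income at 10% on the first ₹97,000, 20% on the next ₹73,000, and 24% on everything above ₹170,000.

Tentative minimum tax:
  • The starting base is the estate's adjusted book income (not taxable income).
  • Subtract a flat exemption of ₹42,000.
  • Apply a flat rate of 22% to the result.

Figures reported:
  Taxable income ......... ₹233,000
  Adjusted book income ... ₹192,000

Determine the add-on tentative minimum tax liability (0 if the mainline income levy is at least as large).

₹0

Tentative minimum tax:
  Base (adjusted book income): ₹192,000
  Less exemption ₹42,000 → base ₹150,000
  ₹150,000 × 22% = ₹33,000

Mainline income levy:
  ₹97,000 × 10% = ₹9,700
  ₹73,000 × 20% = ₹14,600
  ₹63,000 × 24% = ₹15,120
  → ₹39,420

₹33,000 ≤ ₹39,420, so no add-on is due.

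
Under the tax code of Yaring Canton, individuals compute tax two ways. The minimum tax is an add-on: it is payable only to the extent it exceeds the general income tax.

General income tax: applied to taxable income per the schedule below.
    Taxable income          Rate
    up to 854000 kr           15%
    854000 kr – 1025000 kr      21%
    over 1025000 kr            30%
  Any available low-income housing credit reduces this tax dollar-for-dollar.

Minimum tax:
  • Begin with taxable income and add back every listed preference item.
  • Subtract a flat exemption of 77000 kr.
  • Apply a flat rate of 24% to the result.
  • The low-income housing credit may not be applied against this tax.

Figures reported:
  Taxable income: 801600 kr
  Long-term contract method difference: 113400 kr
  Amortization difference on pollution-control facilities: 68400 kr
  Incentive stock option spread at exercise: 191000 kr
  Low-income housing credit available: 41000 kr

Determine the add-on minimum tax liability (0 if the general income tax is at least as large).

General income tax:
  801600 kr × 15% = 120240 kr
  Less low-income housing credit 41000 kr → 79240 kr

Minimum tax:
  Adjusted income: 801600 kr + 113400 kr + 68400 kr + 191000 kr = 1174400 kr
  Less exemption 77000 kr → base 1097400 kr
  1097400 kr × 24% = 263376 kr

Excess of minimum tax over general income tax: 263376 kr − 79240 kr = 184136 kr.

184136 kr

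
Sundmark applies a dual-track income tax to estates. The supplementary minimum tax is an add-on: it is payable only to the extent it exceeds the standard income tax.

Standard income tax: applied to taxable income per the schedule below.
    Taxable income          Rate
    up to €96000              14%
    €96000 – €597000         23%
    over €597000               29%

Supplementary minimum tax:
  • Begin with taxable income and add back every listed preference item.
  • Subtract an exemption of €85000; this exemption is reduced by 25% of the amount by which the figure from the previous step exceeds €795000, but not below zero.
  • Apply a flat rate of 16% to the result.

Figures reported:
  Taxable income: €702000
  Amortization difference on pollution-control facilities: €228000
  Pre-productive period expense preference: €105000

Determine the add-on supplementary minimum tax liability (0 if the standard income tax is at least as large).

€2480

Standard income tax:
  €96000 × 14% = €13440
  €501000 × 23% = €115230
  €105000 × 29% = €30450
  → €159120

Supplementary minimum tax:
  Adjusted income: €702000 + €228000 + €105000 = €1035000
  Exemption: €85000 − 25% × (€1035000 − €795000) = €85000 − €60000 = €25000
  Base: €1035000 − €25000 = €1010000
  €1010000 × 16% = €161600

Excess of supplementary minimum tax over standard income tax: €161600 − €159120 = €2480.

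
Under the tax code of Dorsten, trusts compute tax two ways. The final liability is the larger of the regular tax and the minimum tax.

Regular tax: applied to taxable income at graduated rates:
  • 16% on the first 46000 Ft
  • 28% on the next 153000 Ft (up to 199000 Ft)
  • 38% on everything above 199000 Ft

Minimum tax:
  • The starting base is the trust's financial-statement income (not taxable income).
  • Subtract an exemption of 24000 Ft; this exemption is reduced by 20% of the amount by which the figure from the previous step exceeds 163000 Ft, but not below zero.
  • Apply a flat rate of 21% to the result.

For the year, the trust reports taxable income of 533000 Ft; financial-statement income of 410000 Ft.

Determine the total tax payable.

Regular tax:
  46000 Ft × 16% = 7360 Ft
  153000 Ft × 28% = 42840 Ft
  334000 Ft × 38% = 126920 Ft
  → 177120 Ft

Minimum tax:
  Base (financial-statement income): 410000 Ft
  Exemption: 20% × (410000 Ft − 163000 Ft) = 49400 Ft ≥ 24000 Ft, so the exemption is fully phased out
  Base: 410000 Ft − 0 Ft = 410000 Ft
  410000 Ft × 21% = 86100 Ft

177120 Ft > 86100 Ft, so the regular tax governs.

177120 Ft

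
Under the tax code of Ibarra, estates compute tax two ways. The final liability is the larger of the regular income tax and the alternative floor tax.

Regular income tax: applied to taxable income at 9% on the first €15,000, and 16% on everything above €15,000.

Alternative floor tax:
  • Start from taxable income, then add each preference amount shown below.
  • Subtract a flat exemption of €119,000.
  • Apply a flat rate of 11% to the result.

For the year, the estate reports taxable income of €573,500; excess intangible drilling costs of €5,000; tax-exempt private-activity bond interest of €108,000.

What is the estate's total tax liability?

Alternative floor tax:
  Adjusted income: €573,500 + €5,000 + €108,000 = €686,500
  Less exemption €119,000 → base €567,500
  €567,500 × 11% = €62,425

Regular income tax:
  €15,000 × 9% = €1,350
  €558,500 × 16% = €89,360
  → €90,710

€90,710 > €62,425, so the regular income tax governs.

€90,710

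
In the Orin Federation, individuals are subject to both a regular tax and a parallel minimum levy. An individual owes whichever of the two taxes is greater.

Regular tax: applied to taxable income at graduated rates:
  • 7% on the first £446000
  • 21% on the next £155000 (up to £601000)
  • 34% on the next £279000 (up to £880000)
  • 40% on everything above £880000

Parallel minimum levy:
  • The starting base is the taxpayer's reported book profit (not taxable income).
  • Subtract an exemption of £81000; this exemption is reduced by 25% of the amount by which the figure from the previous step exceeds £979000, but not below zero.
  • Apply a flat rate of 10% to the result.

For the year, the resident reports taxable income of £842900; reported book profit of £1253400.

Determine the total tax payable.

Regular tax:
  £446000 × 7% = £31220
  £155000 × 21% = £32550
  £241900 × 34% = £82246
  → £146016

Parallel minimum levy:
  Base (reported book profit): £1253400
  Exemption: £81000 − 25% × (£1253400 − £979000) = £81000 − £68600 = £12400
  Base: £1253400 − £12400 = £1241000
  £1241000 × 10% = £124100

£146016 > £124100, so the regular tax governs.

£146016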